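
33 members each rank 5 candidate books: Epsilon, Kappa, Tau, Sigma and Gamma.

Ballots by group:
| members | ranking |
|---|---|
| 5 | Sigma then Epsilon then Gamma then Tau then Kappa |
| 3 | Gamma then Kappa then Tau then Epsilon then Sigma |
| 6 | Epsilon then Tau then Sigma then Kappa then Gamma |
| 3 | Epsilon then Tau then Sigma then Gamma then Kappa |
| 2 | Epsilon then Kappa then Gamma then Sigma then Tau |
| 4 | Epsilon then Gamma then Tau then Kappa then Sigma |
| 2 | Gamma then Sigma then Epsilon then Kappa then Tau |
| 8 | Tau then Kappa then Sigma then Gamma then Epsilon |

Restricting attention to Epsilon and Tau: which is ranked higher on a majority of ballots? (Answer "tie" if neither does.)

Epsilon

Ballots ranking Epsilon above Tau: 5 + 6 + 3 + 2 + 4 + 2 = 22.
Ballots ranking Tau above Epsilon: 33 − 22 = 11.
Epsilon wins the head-to-head 22–11.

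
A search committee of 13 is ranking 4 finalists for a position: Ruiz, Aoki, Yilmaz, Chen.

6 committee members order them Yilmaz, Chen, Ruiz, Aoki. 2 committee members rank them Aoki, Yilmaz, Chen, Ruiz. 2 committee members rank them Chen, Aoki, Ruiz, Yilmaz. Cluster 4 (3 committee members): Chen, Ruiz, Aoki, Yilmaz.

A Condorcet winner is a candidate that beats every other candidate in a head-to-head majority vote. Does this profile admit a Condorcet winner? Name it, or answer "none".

Check each pair by majority over 13 ballots:
Ruiz vs Aoki: Ruiz wins 9–4.
Ruiz vs Yilmaz: 2+3 = 5 for Ruiz, 8 for Yilmaz — Yilmaz by 8–5.
Ruiz vs Chen: Chen wins 13–0.
Aoki–Yilmaz: Aoki 7–6.
Aoki–Chen: Chen 11–2.
Yilmaz vs Chen: Yilmaz preferred on 6+2 = 8 ballots; Yilmaz wins 8–5.
Every candidate loses at least once (Ruiz loses to Yilmaz; Aoki loses to Ruiz; Yilmaz loses to Aoki; Chen loses to Yilmaz). The majority relation contains the cycle Ruiz → Aoki → Yilmaz → Ruiz, so there is no Condorcet winner.

none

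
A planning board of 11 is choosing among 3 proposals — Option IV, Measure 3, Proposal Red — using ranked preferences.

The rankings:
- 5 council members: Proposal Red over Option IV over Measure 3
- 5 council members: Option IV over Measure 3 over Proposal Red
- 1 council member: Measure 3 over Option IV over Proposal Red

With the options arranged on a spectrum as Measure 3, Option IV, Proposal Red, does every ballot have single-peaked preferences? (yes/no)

yes

Axis positions: Measure 3=1, Option IV=2, Proposal Red=3.
Cluster 1 (peak Proposal Red at position 3): ranking walks positions 3-2-1, expanding outward from the peak — single-peaked.
Cluster 2 (peak Option IV at position 2): ranking walks positions 2-1-3, expanding outward from the peak — single-peaked.
Cluster 3 (peak Measure 3 at position 1): ranking walks positions 1-2-3, expanding outward from the peak — single-peaked.
Every ranking is single-peaked on this axis.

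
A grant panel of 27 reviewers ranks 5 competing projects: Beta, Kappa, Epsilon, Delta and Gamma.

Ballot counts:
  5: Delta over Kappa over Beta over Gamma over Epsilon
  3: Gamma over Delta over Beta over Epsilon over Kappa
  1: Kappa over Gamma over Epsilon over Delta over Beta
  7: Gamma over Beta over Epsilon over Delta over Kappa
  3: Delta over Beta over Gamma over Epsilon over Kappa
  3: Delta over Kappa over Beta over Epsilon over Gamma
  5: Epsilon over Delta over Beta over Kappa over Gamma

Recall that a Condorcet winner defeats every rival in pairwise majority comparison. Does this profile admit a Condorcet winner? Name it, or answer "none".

Head-to-head results (27 reviewers):
Beta vs Kappa: Beta, 18–9.
Beta–Epsilon: Beta 21–6.
Beta vs Delta: Delta, 20–7.
Beta vs Gamma: Beta wins 16–11.
Kappa–Epsilon: Epsilon 18–9.
Kappa–Delta: Delta 26–1.
Kappa vs Gamma: Kappa wins 14–13.
Epsilon vs Delta: Delta wins 14–13.
Epsilon vs Gamma: Gamma, 19–8.
Delta vs Gamma: Delta wins 16–11.
Delta defeats every rival head-to-head and is the Condorcet winner.

Delta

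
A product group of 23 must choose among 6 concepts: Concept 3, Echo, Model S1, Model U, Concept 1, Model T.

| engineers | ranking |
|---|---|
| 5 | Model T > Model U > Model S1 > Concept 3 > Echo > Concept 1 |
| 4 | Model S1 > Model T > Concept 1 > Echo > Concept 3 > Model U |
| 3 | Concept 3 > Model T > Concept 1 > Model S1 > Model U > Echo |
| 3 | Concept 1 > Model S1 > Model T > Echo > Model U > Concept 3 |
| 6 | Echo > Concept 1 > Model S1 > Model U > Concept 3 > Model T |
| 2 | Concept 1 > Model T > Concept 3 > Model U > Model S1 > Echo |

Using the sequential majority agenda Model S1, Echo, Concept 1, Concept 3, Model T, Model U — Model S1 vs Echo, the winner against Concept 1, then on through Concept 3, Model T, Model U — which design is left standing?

Model T

Round 1: Model S1 vs Echo — 17–6, Model S1 advances.
Round 2: Model S1 vs Concept 1 — 9–14, Concept 1 advances.
Round 3: Concept 1 vs Concept 3 — 15–8, Concept 1 advances.
Round 4: Concept 1 vs Model T — 11–12, Model T advances.
Round 5: Model T vs Model U — 17–6, Model T advances.
The agenda winner is Model T.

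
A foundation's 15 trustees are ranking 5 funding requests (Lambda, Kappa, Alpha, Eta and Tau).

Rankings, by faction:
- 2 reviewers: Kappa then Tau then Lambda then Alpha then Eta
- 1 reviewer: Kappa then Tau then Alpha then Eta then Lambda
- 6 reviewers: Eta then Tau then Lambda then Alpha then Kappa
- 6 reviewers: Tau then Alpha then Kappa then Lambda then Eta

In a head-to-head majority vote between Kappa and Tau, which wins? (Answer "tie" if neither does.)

Tau

Ballots ranking Kappa above Tau: 2 + 1 = 3.
Ballots ranking Tau above Kappa: 15 − 3 = 12.
Tau wins the head-to-head 12–3.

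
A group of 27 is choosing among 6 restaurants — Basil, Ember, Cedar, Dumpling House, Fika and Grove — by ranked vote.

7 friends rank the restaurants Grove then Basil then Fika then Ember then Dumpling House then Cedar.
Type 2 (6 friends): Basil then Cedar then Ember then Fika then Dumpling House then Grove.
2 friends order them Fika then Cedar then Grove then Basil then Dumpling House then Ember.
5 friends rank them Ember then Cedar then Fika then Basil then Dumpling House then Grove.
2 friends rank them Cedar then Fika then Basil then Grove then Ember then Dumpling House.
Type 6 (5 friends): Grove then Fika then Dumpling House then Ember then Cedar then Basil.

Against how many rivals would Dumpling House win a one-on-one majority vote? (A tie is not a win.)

0

Dumpling House against each rival (27 friends):
Dumpling House vs Basil: 5 to 22, Basil.
Dumpling House vs Ember: 7 to 20, Ember.
Dumpling House–Cedar: Cedar 15–12.
Dumpling House vs Fika: Fika, 27–0.
Dumpling House vs Grove: Dumpling House is ranked higher on 6+5 = 11 ballots, Grove on 16. Grove wins 16–11.
Dumpling House beats no one; loses to Basil, Ember, Cedar, Fika, Grove — 0 pairwise wins.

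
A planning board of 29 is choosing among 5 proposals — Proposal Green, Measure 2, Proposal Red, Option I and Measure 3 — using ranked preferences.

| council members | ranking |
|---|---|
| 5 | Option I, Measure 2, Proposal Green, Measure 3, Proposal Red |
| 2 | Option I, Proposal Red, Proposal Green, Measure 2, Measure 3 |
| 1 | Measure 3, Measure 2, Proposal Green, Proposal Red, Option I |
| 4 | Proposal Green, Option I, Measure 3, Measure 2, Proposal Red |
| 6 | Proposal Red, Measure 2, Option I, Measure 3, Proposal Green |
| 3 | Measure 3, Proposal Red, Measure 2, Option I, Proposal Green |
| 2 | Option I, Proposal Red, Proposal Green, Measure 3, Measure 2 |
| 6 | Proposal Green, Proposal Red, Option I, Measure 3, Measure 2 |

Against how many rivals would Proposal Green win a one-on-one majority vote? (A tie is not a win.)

Proposal Green against each rival (29 council members):
Proposal Green vs Measure 2: Proposal Green is ranked higher on 2+4+2+6 = 14 ballots, Measure 2 on 15. Measure 2 wins 15–14.
Proposal Green vs Proposal Red: Proposal Green, 16–13.
Proposal Green vs Option I: Option I wins 18–11.
Proposal Green vs Measure 3: Proposal Green preferred on 5+2+4+2+6 = 19 ballots; Proposal Green wins 19–10.
Proposal Green beats Proposal Red, Measure 3; loses to Measure 2, Option I — 2 pairwise wins.

2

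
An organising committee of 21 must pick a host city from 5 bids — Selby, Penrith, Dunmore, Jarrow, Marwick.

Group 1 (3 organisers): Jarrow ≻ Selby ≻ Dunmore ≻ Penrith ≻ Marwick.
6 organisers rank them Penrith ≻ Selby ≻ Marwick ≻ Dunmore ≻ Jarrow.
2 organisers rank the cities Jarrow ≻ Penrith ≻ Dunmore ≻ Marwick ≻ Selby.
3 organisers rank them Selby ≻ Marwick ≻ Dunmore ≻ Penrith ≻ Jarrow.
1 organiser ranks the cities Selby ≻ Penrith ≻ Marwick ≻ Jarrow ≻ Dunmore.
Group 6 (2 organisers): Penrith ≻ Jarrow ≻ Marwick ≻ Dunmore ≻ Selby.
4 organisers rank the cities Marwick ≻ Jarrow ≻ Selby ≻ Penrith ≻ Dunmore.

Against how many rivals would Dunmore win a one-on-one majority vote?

0

Dunmore against each rival (21 organisers):
Dunmore–Selby: Selby 17–4.
Dunmore vs Penrith: Penrith wins 15–6.
Dunmore vs Jarrow: Jarrow wins 12–9.
Dunmore vs Marwick: Marwick wins 16–5.
Dunmore beats no one; loses to Selby, Penrith, Jarrow, Marwick — 0 pairwise wins.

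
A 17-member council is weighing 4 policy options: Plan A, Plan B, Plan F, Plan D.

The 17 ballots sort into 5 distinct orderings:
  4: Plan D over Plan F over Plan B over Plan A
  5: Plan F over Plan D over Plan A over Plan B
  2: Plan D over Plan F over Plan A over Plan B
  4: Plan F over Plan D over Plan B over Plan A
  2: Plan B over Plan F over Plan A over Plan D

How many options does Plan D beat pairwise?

Plan D against each rival (17 council members):
Plan D vs Plan A: Plan D preferred on 4+5+2+4 = 15 ballots; Plan D wins 15–2.
Plan D–Plan B: Plan D 15–2.
Plan D vs Plan F: Plan D is ranked higher on 4+2 = 6 ballots, Plan F on 11. Plan F wins 11–6.
Plan D beats Plan A, Plan B; loses to Plan F — 2 pairwise wins.

2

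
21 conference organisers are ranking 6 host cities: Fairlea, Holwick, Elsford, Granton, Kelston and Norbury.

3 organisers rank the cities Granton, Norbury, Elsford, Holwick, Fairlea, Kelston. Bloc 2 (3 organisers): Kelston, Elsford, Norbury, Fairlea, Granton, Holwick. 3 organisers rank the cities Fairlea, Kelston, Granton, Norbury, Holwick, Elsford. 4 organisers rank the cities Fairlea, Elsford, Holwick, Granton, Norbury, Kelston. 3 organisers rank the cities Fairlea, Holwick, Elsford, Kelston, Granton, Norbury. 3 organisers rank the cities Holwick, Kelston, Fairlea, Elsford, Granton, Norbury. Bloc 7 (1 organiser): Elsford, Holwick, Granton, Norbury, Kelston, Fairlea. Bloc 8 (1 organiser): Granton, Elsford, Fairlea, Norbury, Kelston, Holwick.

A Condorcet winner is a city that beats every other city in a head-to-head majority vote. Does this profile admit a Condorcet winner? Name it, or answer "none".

Fairlea

Pairwise majorities:
Fairlea vs Holwick: Fairlea preferred on 3+3+4+3+1 = 14 ballots; Fairlea wins 14–7.
Fairlea vs Elsford: Fairlea is ranked higher on 3+4+3+3 = 13 ballots, Elsford on 8. Fairlea wins 13–8.
Fairlea vs Granton: Fairlea preferred on 3+3+4+3+3 = 16 ballots; Fairlea wins 16–5.
Fairlea vs Kelston: 3+3+4+3+1 = 14 for Fairlea, 7 for Kelston — Fairlea by 14–7.
Fairlea vs Norbury: 3+4+3+3+1 = 14 for Fairlea, 7 for Norbury — Fairlea by 14–7.
Holwick vs Elsford: Holwick preferred on 3+3+3 = 9 ballots; Elsford wins 12–9.
Holwick vs Granton: 4+3+3+1 = 11 for Holwick, 10 for Granton — Holwick by 11–10.
Holwick vs Kelston: 14 to 7, Holwick.
Holwick vs Norbury: Holwick is ranked higher on 4+3+3+1 = 11 ballots, Norbury on 10. Holwick wins 11–10.
Elsford vs Granton: Elsford preferred on 3+4+3+3+1 = 14 ballots; Elsford wins 14–7.
Elsford vs Kelston: Elsford preferred on 3+4+3+1+1 = 12 ballots; Elsford wins 12–9.
Elsford vs Norbury: 3+4+3+3+1+1 = 15 for Elsford, 6 for Norbury — Elsford by 15–6.
Granton vs Kelston: 9 to 12, Kelston.
Granton vs Norbury: 18 for Granton, 3 for Norbury — Granton by 18–3.
Kelston vs Norbury: Kelston is ranked higher on 3+3+3+3 = 12 ballots, Norbury on 9. Kelston wins 12–9.
Only Fairlea has no losses; Fairlea is the Condorcet winner.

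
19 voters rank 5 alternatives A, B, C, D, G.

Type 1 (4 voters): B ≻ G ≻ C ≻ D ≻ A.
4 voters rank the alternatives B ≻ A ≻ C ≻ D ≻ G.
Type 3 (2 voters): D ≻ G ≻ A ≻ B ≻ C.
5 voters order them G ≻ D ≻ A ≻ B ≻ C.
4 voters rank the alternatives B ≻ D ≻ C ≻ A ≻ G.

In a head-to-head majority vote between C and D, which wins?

D

Ballots ranking C above D: 4 + 4 = 8.
Ballots ranking D above C: 19 − 8 = 11.
D wins the head-to-head 11–8.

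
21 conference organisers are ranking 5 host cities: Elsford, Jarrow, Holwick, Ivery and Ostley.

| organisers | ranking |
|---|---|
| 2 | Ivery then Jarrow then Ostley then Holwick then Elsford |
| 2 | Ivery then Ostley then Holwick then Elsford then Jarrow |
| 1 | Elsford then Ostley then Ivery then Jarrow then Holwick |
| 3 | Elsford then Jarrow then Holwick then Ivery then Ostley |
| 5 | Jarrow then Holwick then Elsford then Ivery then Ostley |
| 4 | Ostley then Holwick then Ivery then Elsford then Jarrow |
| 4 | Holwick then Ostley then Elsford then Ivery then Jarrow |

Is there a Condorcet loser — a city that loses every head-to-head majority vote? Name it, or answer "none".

none

Head-to-head results (21 organisers):
Elsford vs Jarrow: Elsford wins 14–7.
Elsford vs Holwick: Elsford preferred on 1+3 = 4 ballots; Holwick wins 17–4.
Elsford vs Ivery: 1+3+5+4 = 13 for Elsford, 8 for Ivery — Elsford by 13–8.
Elsford vs Ostley: Ostley, 12–9.
Jarrow vs Holwick: Jarrow, 11–10.
Jarrow vs Ivery: Ivery wins 13–8.
Jarrow vs Ostley: Ostley wins 11–10.
Holwick vs Ivery: Holwick, 16–5.
Holwick vs Ostley: Holwick preferred on 3+5+4 = 12 ballots; Holwick wins 12–9.
Ivery vs Ostley: 12 to 9, Ivery.
Each city has at least one pairwise win (Elsford beats Jarrow; Jarrow beats Holwick; Holwick beats Elsford; Ivery beats Jarrow; Ostley beats Elsford) — no Condorcet loser.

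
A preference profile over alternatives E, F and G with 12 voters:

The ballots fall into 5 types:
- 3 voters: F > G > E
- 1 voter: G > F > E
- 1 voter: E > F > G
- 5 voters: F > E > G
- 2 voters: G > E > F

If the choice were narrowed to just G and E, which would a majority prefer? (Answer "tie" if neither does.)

Ballots ranking G above E: 3 + 1 + 2 = 6.
Ballots ranking E above G: 12 − 6 = 6.
6–6: the pair ties.

tie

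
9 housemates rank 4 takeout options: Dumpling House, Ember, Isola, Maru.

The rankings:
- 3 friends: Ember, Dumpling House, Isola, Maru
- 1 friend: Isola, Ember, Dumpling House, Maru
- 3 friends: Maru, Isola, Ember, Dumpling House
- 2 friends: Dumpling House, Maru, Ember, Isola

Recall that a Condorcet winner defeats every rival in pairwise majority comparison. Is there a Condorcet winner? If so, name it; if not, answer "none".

none

Pairwise majorities:
Dumpling House vs Ember: Dumpling House is ranked higher on 2 ballots, Ember on 7. Ember wins 7–2.
Dumpling House vs Isola: Dumpling House is ranked higher on 3+2 = 5 ballots, Isola on 4. Dumpling House wins 5–4.
Dumpling House vs Maru: Dumpling House is ranked higher on 3+1+2 = 6 ballots, Maru on 3. Dumpling House wins 6–3.
Ember vs Isola: Ember preferred on 3+2 = 5 ballots; Ember wins 5–4.
Ember vs Maru: 4 to 5, Maru.
Isola vs Maru: 3+1 = 4 for Isola, 5 for Maru — Maru by 5–4.
Each restaurant drops at least one matchup (Dumpling House loses to Ember; Ember loses to Maru; Isola loses to Dumpling House; Maru loses to Dumpling House); the cycle Dumpling House → Maru → Ember → Dumpling House rules out a Condorcet winner.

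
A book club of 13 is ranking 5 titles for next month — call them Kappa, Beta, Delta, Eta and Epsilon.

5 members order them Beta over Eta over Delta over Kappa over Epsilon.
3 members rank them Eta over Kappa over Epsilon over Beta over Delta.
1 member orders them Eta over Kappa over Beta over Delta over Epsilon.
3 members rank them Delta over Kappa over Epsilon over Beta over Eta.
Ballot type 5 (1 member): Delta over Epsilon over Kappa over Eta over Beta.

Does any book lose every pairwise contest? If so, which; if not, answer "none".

Head-to-head results (13 members):
Kappa vs Beta: Kappa, 8–5.
Kappa–Delta: Delta 9–4.
Kappa vs Eta: Kappa preferred on 3+1 = 4 ballots; Eta wins 9–4.
Kappa vs Epsilon: 12 to 1, Kappa.
Beta vs Delta: 9 to 4, Beta.
Beta vs Eta: Beta is ranked higher on 5+3 = 8 ballots, Eta on 5. Beta wins 8–5.
Beta–Epsilon: Epsilon 7–6.
Delta vs Eta: Eta, 9–4.
Delta vs Epsilon: Delta, 10–3.
Eta vs Epsilon: Eta preferred on 5+3+1 = 9 ballots; Eta wins 9–4.
No book is winless: Kappa beats Beta; Beta beats Delta; Delta beats Kappa; Eta beats Kappa; Epsilon beats Beta. There is no Condorcet loser.

none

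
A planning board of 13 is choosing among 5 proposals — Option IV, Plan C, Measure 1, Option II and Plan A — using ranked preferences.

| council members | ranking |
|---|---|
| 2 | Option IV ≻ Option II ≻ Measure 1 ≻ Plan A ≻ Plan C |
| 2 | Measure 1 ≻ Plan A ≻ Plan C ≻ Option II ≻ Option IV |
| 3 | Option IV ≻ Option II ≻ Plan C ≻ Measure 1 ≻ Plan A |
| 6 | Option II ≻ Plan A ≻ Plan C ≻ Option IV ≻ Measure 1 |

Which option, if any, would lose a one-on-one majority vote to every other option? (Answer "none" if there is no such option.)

Head-to-head results (13 council members):
Option IV vs Plan C: Plan C, 8–5.
Option IV vs Measure 1: Option IV wins 11–2.
Option IV vs Option II: Option II, 8–5.
Option IV vs Plan A: Option IV is ranked higher on 2+3 = 5 ballots, Plan A on 8. Plan A wins 8–5.
Plan C vs Measure 1: Plan C preferred on 3+6 = 9 ballots; Plan C wins 9–4.
Plan C vs Option II: Option II wins 11–2.
Plan C–Plan A: Plan A 10–3.
Measure 1 vs Option II: Option II wins 11–2.
Measure 1 vs Plan A: Measure 1 preferred on 2+2+3 = 7 ballots; Measure 1 wins 7–6.
Option II vs Plan A: Option II preferred on 2+3+6 = 11 ballots; Option II wins 11–2.
Every option wins at least one matchup (Option IV beats Measure 1; Plan C beats Option IV; Measure 1 beats Plan A; Option II beats Option IV; Plan A beats Option IV), so there is no Condorcet loser.

none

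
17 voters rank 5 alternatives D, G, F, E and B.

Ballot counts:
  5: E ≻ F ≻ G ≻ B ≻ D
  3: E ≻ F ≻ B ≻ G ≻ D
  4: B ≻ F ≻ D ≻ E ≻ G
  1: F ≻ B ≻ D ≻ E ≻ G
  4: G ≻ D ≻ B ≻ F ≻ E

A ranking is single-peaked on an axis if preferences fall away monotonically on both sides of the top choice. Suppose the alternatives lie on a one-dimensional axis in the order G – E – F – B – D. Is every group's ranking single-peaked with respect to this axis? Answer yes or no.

no

Axis positions: G=1, E=2, F=3, B=4, D=5.
Group 1 (peak E at position 2): ranking walks positions 2-3-1-4-5, expanding outward from the peak — single-peaked.
Group 2 (peak E at position 2): ranking walks positions 2-3-4-1-5, expanding outward from the peak — single-peaked.
Group 3 (peak B at position 4): ranking walks positions 4-3-5-2-1, expanding outward from the peak — single-peaked.
Group 4 (peak F at position 3): ranking walks positions 3-4-5-2-1, expanding outward from the peak — single-peaked.
Group 5: ranking walks positions 1-5-4-3-2; D is ranked above E even though E lies between D and the peak G on the axis — preferences dip and rise again. Not single-peaked.
Group 5 violates single-peakedness, so the profile is not single-peaked on this axis.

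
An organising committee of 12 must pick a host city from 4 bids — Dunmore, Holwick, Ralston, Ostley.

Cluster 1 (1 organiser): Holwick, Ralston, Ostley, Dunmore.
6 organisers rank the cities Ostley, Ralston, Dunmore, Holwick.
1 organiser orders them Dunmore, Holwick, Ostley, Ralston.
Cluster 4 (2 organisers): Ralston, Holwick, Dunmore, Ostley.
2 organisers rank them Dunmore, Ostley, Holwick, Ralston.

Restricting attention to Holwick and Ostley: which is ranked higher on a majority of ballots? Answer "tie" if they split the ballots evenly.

Ballots ranking Holwick above Ostley: 1 + 1 + 2 = 4.
Ballots ranking Ostley above Holwick: 12 − 4 = 8.
Ostley wins the head-to-head 8–4.

Ostley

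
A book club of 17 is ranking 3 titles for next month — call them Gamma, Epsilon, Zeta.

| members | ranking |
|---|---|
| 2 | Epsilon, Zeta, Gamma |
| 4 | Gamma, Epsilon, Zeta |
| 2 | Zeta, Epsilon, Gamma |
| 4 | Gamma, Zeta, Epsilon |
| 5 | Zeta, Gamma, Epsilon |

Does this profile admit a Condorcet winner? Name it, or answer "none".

Pairwise majorities:
Gamma–Epsilon: Gamma 13–4.
Gamma vs Zeta: Gamma is ranked higher on 4+4 = 8 ballots, Zeta on 9. Zeta wins 9–8.
Epsilon–Zeta: Zeta 11–6.
Zeta wins every pairwise contest, so Zeta is the Condorcet winner.

Zeta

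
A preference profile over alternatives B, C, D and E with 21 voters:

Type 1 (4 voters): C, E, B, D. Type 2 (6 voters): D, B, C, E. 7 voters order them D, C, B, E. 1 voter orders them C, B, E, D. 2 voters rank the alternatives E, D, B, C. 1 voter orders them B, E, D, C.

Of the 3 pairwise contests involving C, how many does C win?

2

C against each rival (21 voters):
C–B: C 12–9.
C vs D: 4+1 = 5 for C, 16 for D — D by 16–5.
C vs E: C preferred on 4+6+7+1 = 18 ballots; C wins 18–3.
C beats B, E; loses to D — 2 pairwise wins.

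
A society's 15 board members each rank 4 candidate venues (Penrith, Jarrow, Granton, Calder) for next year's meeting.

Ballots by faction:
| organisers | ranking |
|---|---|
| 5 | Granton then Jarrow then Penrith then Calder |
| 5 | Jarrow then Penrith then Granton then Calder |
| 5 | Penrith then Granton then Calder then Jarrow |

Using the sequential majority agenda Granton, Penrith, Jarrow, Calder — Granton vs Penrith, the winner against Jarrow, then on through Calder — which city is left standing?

Round 1: Granton vs Penrith — 5–10, Penrith advances.
Round 2: Penrith vs Jarrow — 5–10, Jarrow advances.
Round 3: Jarrow vs Calder — 10–5, Jarrow advances.
The agenda winner is Jarrow.

Jarrow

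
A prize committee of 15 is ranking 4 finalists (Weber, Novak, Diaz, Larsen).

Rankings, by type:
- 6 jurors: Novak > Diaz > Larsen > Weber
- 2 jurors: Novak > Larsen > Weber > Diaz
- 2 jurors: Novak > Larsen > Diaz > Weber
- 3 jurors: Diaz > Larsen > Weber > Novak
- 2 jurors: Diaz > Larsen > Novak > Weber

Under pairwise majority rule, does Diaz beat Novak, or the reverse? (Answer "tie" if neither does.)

Ballots ranking Diaz above Novak: 3 + 2 = 5.
Ballots ranking Novak above Diaz: 15 − 5 = 10.
Novak wins the head-to-head 10–5.

Novak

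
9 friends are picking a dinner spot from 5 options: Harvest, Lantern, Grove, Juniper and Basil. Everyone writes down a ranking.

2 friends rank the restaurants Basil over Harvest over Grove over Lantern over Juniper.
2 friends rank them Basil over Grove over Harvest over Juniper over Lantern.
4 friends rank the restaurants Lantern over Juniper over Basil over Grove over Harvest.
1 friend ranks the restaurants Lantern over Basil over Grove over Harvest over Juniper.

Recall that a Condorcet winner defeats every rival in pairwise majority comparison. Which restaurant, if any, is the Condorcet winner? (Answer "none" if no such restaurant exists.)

Lantern

Head-to-head results (9 friends):
Harvest vs Lantern: Lantern wins 5–4.
Harvest vs Grove: Grove, 7–2.
Harvest vs Juniper: Harvest is ranked higher on 2+2+1 = 5 ballots, Juniper on 4. Harvest wins 5–4.
Harvest vs Basil: Basil, 9–0.
Lantern vs Grove: Lantern wins 5–4.
Lantern vs Juniper: Lantern wins 7–2.
Lantern vs Basil: Lantern wins 5–4.
Grove–Juniper: Grove 5–4.
Grove vs Basil: Grove is ranked higher on 0 ballots, Basil on 9. Basil wins 9–0.
Juniper vs Basil: Basil wins 5–4.
Only Lantern has no losses; Lantern is the Condorcet winner.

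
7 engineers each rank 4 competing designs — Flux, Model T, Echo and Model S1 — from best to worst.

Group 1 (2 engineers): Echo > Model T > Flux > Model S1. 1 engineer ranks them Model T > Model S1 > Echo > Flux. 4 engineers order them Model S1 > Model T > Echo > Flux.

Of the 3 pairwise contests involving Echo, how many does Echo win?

Echo against each rival (7 engineers):
Echo vs Flux: Echo, 7–0.
Echo vs Model T: 2 for Echo, 5 for Model T — Model T by 5–2.
Echo vs Model S1: Model S1 wins 5–2.
Echo beats Flux; loses to Model T, Model S1 — 1 pairwise win.

1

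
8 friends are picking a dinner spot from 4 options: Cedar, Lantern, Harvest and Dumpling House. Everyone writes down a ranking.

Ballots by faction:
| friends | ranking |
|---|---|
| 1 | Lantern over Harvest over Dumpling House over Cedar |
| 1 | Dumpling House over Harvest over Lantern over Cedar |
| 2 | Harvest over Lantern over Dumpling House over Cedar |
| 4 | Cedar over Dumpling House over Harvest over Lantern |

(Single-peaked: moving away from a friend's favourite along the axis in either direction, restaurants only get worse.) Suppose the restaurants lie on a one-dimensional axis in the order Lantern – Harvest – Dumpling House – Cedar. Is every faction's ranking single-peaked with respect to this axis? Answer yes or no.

Axis positions: Lantern=1, Harvest=2, Dumpling House=3, Cedar=4.
Faction 1 (peak Lantern at position 1): ranking walks positions 1-2-3-4, expanding outward from the peak — single-peaked.
Faction 2 (peak Dumpling House at position 3): ranking walks positions 3-2-1-4, expanding outward from the peak — single-peaked.
Faction 3 (peak Harvest at position 2): ranking walks positions 2-1-3-4, expanding outward from the peak — single-peaked.
Faction 4 (peak Cedar at position 4): ranking walks positions 4-3-2-1, expanding outward from the peak — single-peaked.
Every ranking is single-peaked on this axis.

yes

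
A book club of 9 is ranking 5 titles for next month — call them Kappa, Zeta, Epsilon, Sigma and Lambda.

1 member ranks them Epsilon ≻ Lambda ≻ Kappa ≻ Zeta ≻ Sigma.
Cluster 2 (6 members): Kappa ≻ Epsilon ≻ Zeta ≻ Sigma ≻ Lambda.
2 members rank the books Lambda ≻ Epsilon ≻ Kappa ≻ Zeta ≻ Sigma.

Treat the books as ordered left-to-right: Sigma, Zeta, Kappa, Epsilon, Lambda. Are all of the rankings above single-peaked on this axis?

Axis positions: Sigma=1, Zeta=2, Kappa=3, Epsilon=4, Lambda=5.
Cluster 1 (peak Epsilon at position 4): ranking walks positions 4-5-3-2-1, expanding outward from the peak — single-peaked.
Cluster 2 (peak Kappa at position 3): ranking walks positions 3-4-2-1-5, expanding outward from the peak — single-peaked.
Cluster 3 (peak Lambda at position 5): ranking walks positions 5-4-3-2-1, expanding outward from the peak — single-peaked.
Every ranking is single-peaked on this axis.

yes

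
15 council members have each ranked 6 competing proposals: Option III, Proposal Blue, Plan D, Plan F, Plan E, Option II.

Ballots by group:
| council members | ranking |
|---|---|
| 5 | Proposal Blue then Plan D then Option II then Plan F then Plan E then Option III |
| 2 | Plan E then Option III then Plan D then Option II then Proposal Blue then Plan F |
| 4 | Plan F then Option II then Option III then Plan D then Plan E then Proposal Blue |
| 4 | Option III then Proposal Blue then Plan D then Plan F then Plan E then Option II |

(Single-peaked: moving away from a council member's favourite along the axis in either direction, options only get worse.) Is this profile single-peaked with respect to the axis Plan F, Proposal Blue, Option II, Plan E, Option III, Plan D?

Axis positions: Plan F=1, Proposal Blue=2, Option II=3, Plan E=4, Option III=5, Plan D=6.
Group 1: ranking walks positions 2-6-3-1-4-5; Plan D is ranked above Option II even though Option II lies between Plan D and the peak Proposal Blue on the axis — preferences dip and rise again. Not single-peaked.
Group 2 (peak Plan E at position 4): ranking walks positions 4-5-6-3-2-1, expanding outward from the peak — single-peaked.
Group 3: ranking walks positions 1-3-5-6-4-2; Option II is ranked above Proposal Blue even though Proposal Blue lies between Option II and the peak Plan F on the axis — preferences dip and rise again. Not single-peaked.
Group 4: ranking walks positions 5-2-6-1-4-3; Proposal Blue is ranked above Plan E even though Plan E lies between Proposal Blue and the peak Option III on the axis — preferences dip and rise again. Not single-peaked.
Group 1 violates single-peakedness, so the profile is not single-peaked on this axis.

no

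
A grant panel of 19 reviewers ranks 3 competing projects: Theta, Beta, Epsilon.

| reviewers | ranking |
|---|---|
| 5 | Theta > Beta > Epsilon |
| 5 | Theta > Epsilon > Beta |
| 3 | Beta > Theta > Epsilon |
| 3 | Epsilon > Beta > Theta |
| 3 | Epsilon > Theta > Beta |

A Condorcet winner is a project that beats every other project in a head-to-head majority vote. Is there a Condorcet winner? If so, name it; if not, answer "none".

Check each pair by majority over 19 ballots:
Theta vs Beta: 5+5+3 = 13 for Theta, 6 for Beta — Theta by 13–6.
Theta vs Epsilon: 5+5+3 = 13 for Theta, 6 for Epsilon — Theta by 13–6.
Beta vs Epsilon: 8 to 11, Epsilon.
Only Theta has no losses; Theta is the Condorcet winner.

Theta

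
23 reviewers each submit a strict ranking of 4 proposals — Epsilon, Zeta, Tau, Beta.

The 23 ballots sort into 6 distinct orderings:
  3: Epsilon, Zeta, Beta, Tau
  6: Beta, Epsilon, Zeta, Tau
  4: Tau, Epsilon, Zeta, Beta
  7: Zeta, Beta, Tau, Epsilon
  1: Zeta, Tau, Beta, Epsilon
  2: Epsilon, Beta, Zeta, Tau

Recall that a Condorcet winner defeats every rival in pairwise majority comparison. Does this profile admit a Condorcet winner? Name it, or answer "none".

none

Check each pair by majority over 23 ballots:
Epsilon vs Zeta: 15 to 8, Epsilon.
Epsilon vs Tau: Epsilon preferred on 3+6+2 = 11 ballots; Tau wins 12–11.
Epsilon vs Beta: 3+4+2 = 9 for Epsilon, 14 for Beta — Beta by 14–9.
Zeta vs Tau: 19 to 4, Zeta.
Zeta vs Beta: 3+4+7+1 = 15 for Zeta, 8 for Beta — Zeta by 15–8.
Tau vs Beta: 4+1 = 5 for Tau, 18 for Beta — Beta by 18–5.
Every project loses at least once (Epsilon loses to Tau; Zeta loses to Epsilon; Tau loses to Zeta; Beta loses to Zeta). The majority relation contains the cycle Epsilon → Zeta → Tau → Epsilon, so there is no Condorcet winner.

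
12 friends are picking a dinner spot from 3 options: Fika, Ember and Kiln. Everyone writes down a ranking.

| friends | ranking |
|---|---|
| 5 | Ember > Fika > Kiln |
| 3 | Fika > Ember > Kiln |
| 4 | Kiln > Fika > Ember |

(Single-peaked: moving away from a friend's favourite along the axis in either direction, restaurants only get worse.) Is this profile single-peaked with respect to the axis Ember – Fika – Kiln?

yes

Axis positions: Ember=1, Fika=2, Kiln=3.
Cluster 1 (peak Ember at position 1): ranking walks positions 1-2-3, expanding outward from the peak — single-peaked.
Cluster 2 (peak Fika at position 2): ranking walks positions 2-1-3, expanding outward from the peak — single-peaked.
Cluster 3 (peak Kiln at position 3): ranking walks positions 3-2-1, expanding outward from the peak — single-peaked.
Every ranking is single-peaked on this axis.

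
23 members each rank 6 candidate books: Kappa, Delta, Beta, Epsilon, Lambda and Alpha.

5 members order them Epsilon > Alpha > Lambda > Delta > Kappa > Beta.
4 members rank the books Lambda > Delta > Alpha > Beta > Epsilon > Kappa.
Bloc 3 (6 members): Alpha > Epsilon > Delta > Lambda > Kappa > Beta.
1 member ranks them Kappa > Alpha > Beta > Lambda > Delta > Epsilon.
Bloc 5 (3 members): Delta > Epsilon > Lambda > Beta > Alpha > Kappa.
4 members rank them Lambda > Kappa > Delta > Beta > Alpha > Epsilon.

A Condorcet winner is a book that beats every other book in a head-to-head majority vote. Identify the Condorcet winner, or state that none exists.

Alpha

Check each pair by majority over 23 ballots:
Kappa vs Delta: 1+4 = 5 for Kappa, 18 for Delta — Delta by 18–5.
Kappa vs Beta: Kappa, 16–7.
Kappa–Epsilon: Epsilon 18–5.
Kappa vs Lambda: 1 for Kappa, 22 for Lambda — Lambda by 22–1.
Kappa vs Alpha: Alpha wins 18–5.
Delta vs Beta: Delta, 22–1.
Delta vs Epsilon: Delta, 12–11.
Delta vs Lambda: Lambda wins 14–9.
Delta vs Alpha: 4+3+4 = 11 for Delta, 12 for Alpha — Alpha by 12–11.
Beta vs Epsilon: Beta is ranked higher on 4+1+4 = 9 ballots, Epsilon on 14. Epsilon wins 14–9.
Beta vs Lambda: 1 for Beta, 22 for Lambda — Lambda by 22–1.
Beta–Alpha: Alpha 16–7.
Epsilon vs Lambda: Epsilon wins 14–9.
Epsilon vs Alpha: Epsilon preferred on 5+3 = 8 ballots; Alpha wins 15–8.
Lambda vs Alpha: Alpha wins 12–11.
Alpha wins every pairwise contest, so Alpha is the Condorcet winner.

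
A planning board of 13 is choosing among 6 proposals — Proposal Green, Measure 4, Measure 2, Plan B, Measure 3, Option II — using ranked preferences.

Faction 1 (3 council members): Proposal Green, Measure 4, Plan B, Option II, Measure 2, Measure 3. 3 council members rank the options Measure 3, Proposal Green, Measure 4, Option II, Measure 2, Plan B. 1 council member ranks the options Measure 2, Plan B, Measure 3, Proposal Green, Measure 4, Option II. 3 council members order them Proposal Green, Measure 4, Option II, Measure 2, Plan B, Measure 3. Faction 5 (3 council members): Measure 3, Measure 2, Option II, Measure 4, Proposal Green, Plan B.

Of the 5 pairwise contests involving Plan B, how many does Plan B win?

Plan B against each rival (13 council members):
Plan B vs Proposal Green: Plan B preferred on 1 ballot; Proposal Green wins 12–1.
Plan B vs Measure 4: Plan B is ranked higher on 1 ballot, Measure 4 on 12. Measure 4 wins 12–1.
Plan B vs Measure 2: 3 to 10, Measure 2.
Plan B–Measure 3: Plan B 7–6.
Plan B–Option II: Option II 9–4.
Plan B beats Measure 3; loses to Proposal Green, Measure 4, Measure 2, Option II — 1 pairwise win.

1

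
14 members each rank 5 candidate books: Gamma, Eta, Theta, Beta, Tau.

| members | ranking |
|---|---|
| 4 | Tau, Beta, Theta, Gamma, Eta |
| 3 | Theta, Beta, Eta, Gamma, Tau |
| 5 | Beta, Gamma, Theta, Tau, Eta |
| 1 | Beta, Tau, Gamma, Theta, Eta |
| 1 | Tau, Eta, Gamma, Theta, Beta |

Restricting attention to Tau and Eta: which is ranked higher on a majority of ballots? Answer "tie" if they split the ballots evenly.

Ballots ranking Tau above Eta: 4 + 5 + 1 + 1 = 11.
Ballots ranking Eta above Tau: 14 − 11 = 3.
Tau wins the head-to-head 11–3.

Tau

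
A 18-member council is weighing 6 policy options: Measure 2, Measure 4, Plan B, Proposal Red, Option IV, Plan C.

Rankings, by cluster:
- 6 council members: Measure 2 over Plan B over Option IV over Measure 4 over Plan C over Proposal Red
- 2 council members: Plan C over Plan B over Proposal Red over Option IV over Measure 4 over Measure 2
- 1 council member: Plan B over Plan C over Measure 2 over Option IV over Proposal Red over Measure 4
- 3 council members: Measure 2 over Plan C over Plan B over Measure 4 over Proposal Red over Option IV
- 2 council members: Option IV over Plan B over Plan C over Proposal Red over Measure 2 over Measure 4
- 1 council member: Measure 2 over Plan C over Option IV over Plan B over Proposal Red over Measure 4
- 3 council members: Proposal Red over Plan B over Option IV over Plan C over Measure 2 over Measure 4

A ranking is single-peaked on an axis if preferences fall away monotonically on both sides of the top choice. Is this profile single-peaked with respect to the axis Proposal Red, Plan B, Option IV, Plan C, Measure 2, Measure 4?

Axis positions: Proposal Red=1, Plan B=2, Option IV=3, Plan C=4, Measure 2=5, Measure 4=6.
Cluster 1: ranking walks positions 5-2-3-6-4-1; Plan B is ranked above Plan C even though Plan C lies between Plan B and the peak Measure 2 on the axis — preferences dip and rise again. Not single-peaked.
Cluster 2: ranking walks positions 4-2-1-3-6-5; Plan B is ranked above Option IV even though Option IV lies between Plan B and the peak Plan C on the axis — preferences dip and rise again. Not single-peaked.
Cluster 3: ranking walks positions 2-4-5-3-1-6; Plan C is ranked above Option IV even though Option IV lies between Plan C and the peak Plan B on the axis — preferences dip and rise again. Not single-peaked.
Cluster 4: ranking walks positions 5-4-2-6-1-3; Plan B is ranked above Option IV even though Option IV lies between Plan B and the peak Measure 2 on the axis — preferences dip and rise again. Not single-peaked.
Cluster 5 (peak Option IV at position 3): ranking walks positions 3-2-4-1-5-6, expanding outward from the peak — single-peaked.
Cluster 6 (peak Measure 2 at position 5): ranking walks positions 5-4-3-2-1-6, expanding outward from the peak — single-peaked.
Cluster 7 (peak Proposal Red at position 1): ranking walks positions 1-2-3-4-5-6, expanding outward from the peak — single-peaked.
Cluster 1 violates single-peakedness, so the profile is not single-peaked on this axis.

no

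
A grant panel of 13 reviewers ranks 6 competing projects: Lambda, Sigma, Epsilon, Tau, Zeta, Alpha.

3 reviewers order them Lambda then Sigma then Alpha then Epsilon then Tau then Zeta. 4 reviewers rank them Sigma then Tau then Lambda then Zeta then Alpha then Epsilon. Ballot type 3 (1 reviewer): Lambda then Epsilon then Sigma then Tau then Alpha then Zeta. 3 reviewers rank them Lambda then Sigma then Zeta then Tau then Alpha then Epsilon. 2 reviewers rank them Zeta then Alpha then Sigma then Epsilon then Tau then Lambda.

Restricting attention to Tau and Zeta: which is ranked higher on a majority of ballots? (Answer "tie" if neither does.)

Ballots ranking Tau above Zeta: 3 + 4 + 1 = 8.
Ballots ranking Zeta above Tau: 13 − 8 = 5.
Tau wins the head-to-head 8–5.

Tau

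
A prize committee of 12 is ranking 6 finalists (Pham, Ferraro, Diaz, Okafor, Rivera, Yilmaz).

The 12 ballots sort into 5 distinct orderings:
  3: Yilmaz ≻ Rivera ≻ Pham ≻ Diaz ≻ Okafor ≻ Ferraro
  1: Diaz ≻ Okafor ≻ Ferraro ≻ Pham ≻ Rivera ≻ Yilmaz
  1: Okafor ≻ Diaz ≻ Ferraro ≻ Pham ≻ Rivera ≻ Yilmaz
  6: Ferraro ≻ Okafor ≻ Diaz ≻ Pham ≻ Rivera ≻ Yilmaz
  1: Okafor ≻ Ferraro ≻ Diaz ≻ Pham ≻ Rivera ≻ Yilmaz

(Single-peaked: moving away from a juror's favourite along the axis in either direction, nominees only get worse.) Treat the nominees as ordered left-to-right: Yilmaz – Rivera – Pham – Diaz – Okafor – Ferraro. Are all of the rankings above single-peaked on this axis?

Axis positions: Yilmaz=1, Rivera=2, Pham=3, Diaz=4, Okafor=5, Ferraro=6.
Cluster 1 (peak Yilmaz at position 1): ranking walks positions 1-2-3-4-5-6, expanding outward from the peak — single-peaked.
Cluster 2 (peak Diaz at position 4): ranking walks positions 4-5-6-3-2-1, expanding outward from the peak — single-peaked.
Cluster 3 (peak Okafor at position 5): ranking walks positions 5-4-6-3-2-1, expanding outward from the peak — single-peaked.
Cluster 4 (peak Ferraro at position 6): ranking walks positions 6-5-4-3-2-1, expanding outward from the peak — single-peaked.
Cluster 5 (peak Okafor at position 5): ranking walks positions 5-6-4-3-2-1, expanding outward from the peak — single-peaked.
Every ranking is single-peaked on this axis.

yes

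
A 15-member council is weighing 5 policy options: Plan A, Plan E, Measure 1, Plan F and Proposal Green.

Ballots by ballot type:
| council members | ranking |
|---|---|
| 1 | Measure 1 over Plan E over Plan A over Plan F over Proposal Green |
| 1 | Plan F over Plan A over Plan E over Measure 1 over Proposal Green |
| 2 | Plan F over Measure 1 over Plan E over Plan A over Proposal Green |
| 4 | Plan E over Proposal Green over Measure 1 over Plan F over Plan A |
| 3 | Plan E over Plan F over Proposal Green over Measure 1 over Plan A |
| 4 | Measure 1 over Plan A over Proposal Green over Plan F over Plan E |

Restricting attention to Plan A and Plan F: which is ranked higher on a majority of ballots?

Plan F

Ballots ranking Plan A above Plan F: 1 + 4 = 5.
Ballots ranking Plan F above Plan A: 15 − 5 = 10.
Plan F wins the head-to-head 10–5.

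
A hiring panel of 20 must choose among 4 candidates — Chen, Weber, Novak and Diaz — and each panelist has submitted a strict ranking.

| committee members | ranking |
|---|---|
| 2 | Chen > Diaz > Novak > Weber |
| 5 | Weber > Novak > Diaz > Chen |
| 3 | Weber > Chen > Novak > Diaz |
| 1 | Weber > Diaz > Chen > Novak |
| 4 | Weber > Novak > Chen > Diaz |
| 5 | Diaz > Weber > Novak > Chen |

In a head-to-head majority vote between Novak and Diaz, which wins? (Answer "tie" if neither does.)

Novak

Ballots ranking Novak above Diaz: 5 + 3 + 4 = 12.
Ballots ranking Diaz above Novak: 20 − 12 = 8.
Novak wins the head-to-head 12–8.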